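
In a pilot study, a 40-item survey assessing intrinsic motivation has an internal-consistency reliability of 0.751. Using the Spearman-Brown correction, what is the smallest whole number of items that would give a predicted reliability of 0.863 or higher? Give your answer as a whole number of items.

n = 0.863(1 − 0.751) / [0.751(1 − 0.863)]
n = 0.214887 / 0.102887 ≈ 2.0886
Items needed = n × 40 = 2.0886 × 40 ≈ 83.54 → round up to 84

84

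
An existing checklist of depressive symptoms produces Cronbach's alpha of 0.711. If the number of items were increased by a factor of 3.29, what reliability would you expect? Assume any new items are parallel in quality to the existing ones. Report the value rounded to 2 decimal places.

0.89

r_new = (3.29 × 0.711) / (1 + (3.29 − 1) × 0.711)
r_new = 2.3392 / 2.6282 ≈ 0.8900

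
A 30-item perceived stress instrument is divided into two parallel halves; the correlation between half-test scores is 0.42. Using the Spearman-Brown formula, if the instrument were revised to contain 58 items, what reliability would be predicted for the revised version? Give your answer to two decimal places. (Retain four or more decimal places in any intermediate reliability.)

0.74

First correct the split-half correlation to full-test reliability: r_full = 2 × 0.42 / (1 + 0.42) ≈ 0.5915
Length factor from 30 to 58 items: n = 58/30 = 1.9333
r_new = n·r_full / (1 + (n − 1)·r_full) = 1.1435 / 1.5520 ≈ 0.7368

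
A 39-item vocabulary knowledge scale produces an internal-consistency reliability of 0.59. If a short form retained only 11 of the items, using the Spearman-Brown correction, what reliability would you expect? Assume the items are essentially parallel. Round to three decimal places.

The new length is 11/39 = 0.2821 times the old.
Spearman-Brown: r_new = n·r / (1 + (n − 1)·r)
r_new = 0.2821·0.59 / [1 + (0.2821 − 1)·0.59]
r_new = 0.1664 / 0.5764 ≈ 0.2887

0.289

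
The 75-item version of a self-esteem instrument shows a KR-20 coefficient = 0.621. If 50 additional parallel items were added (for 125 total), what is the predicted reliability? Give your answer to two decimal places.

0.73

Length ratio n = 125/75 = 1.6667
By Spearman-Brown, r_new = n r / (1 + (n − 1) r).
r_new = (1.6667 × 0.621) / (1 + (1.6667 − 1) × 0.621)
r_new = 1.0350 / 1.4140 ≈ 0.7320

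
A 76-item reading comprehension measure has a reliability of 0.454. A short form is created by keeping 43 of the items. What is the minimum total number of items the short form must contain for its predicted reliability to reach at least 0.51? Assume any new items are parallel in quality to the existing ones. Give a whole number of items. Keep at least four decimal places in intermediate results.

Short-form reliability: n = 43/76 = 0.5658; r_43 = n·r/(1+(n−1)r) ≈ 0.3199
Then solve for n' with r_old = 0.3199, r_target = 0.51: n' = 0.51(1 − 0.3199)/[0.3199(1 − 0.51)] = 2.2128
Items = 2.2128 × 43 ≈ 95.15 → 96

96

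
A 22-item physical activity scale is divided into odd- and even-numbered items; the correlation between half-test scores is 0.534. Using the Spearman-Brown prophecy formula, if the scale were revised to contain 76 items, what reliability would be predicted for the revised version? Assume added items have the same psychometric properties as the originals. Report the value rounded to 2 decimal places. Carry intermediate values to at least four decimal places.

Spearman-Brown correction (n = 2): r_full = 2·0.534/(1 + 0.534) = 0.6962
Length factor from 22 to 76 items: n = 76/22 = 3.4545
r_new = n·r_full / (1 + (n − 1)·r_full) = 2.4050 / 2.7088 ≈ 0.8878

0.89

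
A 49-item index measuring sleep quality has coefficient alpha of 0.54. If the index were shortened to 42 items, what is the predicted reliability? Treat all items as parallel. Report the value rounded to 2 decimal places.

The new length is 42/49 = 0.8571 times the old.
Apply the Spearman-Brown prophecy formula, r' = nr / [1 + (n − 1)r]:
r_new = (0.8571 × 0.54) / (1 + (0.8571 − 1) × 0.54)
r_new = 0.4628 / 0.9228 ≈ 0.5015

0.50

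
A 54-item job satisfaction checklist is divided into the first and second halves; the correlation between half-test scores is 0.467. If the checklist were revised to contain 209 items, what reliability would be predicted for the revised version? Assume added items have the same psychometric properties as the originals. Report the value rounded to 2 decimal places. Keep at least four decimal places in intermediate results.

Full-test reliability from the split-half r: r_full = 2(0.467)/(1 + 0.467) = 0.6367
Length factor from 54 to 209 items: n = 209/54 = 3.8704
r_new = n·r_full / (1 + (n − 1)·r_full) = 2.4643 / 2.8276 ≈ 0.8715

0.87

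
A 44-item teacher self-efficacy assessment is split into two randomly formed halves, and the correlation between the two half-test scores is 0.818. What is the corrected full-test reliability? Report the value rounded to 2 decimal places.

r_full = 2r_hh / (1 + r_hh) = 2 × 0.818 / (1 + 0.818)
       = 1.6360 / 1.8180 = 0.8999

0.90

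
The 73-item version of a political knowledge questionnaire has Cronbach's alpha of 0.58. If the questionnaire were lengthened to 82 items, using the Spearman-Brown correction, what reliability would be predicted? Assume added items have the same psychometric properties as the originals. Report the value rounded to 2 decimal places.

0.61

Length ratio n = 82/73 = 1.1233
r_new = (1.1233 × 0.58) / (1 + (1.1233 − 1) × 0.58)
r_new = 0.6515 / 1.0715 ≈ 0.6080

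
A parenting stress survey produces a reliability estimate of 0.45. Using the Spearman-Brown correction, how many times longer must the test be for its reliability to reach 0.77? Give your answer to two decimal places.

4.09

n = 0.77 × (1 − 0.45) / [ 0.45 × (1 − 0.77) ]
n = 0.4235 / 0.1035 ≈ 4.0918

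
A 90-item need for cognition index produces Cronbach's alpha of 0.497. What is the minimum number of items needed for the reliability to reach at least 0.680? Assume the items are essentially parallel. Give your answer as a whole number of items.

Spearman-Brown solved for the length factor n:
n = r*(1 − r) / [ r (1 − r*) ]
n = 0.680(1 − 0.497) / [0.497(1 − 0.680)]
n = 0.342040 / 0.159040 ≈ 2.1507
Items needed = n × 90 = 2.1507 × 90 ≈ 193.56 → round up to 194

194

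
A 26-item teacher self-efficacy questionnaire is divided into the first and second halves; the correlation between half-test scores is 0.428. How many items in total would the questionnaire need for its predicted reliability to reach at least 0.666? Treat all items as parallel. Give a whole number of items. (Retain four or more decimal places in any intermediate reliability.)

35

Corrected full-test reliability: r_full = 2 × 0.428 / (1 + 0.428) ≈ 0.5994
Solve Spearman-Brown for n: n = 0.666(1 − 0.5994) / [0.5994(1 − 0.666)] = 1.3327
Items = 1.3327 × 26 ≈ 34.65 → 35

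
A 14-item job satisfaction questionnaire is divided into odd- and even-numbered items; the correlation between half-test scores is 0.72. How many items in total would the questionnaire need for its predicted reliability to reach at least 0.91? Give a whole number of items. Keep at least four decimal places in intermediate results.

28

Corrected full-test reliability: r_full = 2 × 0.72 / (1 + 0.72) ≈ 0.8372
n = r_tgt(1 − r_full) / [r_full(1 − r_tgt)] = 0.91 × 0.1628 / (0.8372 × 0.09) ≈ 1.9662
Items = 1.9662 × 14 ≈ 27.53 → 28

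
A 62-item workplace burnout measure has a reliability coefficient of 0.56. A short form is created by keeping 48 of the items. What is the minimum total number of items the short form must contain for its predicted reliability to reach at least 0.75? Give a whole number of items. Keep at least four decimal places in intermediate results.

Short-form reliability: n = 48/62 = 0.7742; r_48 = n·r/(1+(n−1)r) ≈ 0.4963
Then solve for n' with r_old = 0.4963, r_target = 0.75: n' = 0.75(1 − 0.4963)/[0.4963(1 − 0.75)] = 3.0447
Items = 3.0447 × 48 ≈ 146.15 → 147

147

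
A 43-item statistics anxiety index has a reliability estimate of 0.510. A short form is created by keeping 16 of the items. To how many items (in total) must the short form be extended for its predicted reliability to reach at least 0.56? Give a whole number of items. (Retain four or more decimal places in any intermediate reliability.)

53

Short-form reliability: n = 16/43 = 0.3721; r_16 = n·r/(1+(n−1)r) ≈ 0.2792
Length factor from the short form to reach 0.56: n' = 0.56(1 − 0.2792) / [0.2792(1 − 0.56)] ≈ 3.2858
Total items = 3.2858 × 16 = 52.57, rounded up to 53.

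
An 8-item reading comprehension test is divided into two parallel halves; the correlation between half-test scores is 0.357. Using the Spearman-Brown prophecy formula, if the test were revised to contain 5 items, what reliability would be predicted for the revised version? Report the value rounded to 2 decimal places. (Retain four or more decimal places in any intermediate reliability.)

0.41

Full-test reliability from the split-half r: r_full = 2(0.357)/(1 + 0.357) = 0.5262
Then adjust to 5 items: n = 5/8 = 0.6250
r_new = n·r_full / (1 + (n − 1)·r_full) = 0.3289 / 0.8027 ≈ 0.4097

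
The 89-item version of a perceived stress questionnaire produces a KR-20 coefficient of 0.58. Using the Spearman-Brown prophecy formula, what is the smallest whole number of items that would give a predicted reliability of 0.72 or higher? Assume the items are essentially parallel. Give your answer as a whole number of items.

n = 0.72 × (1 − 0.58) / [ 0.58 × (1 − 0.72) ]
n = 0.3024 / 0.1624 ≈ 1.8621
1.8621 × 89 = 165.73 → 166 items

166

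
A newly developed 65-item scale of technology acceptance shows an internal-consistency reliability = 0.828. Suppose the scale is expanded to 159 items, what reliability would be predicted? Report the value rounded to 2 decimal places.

0.92

Length ratio n = 159/65 = 2.4462
Apply the Spearman-Brown prophecy formula, r' = nr / [1 + (n − 1)r]:
r_new = 2.4462·0.828 / [1 + (2.4462 − 1)·0.828]
r_new = 2.0255 / 2.1975 ≈ 0.9217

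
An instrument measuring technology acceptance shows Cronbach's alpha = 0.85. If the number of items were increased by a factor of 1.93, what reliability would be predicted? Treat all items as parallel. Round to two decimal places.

0.92

Apply the Spearman-Brown prophecy formula, r' = nr / [1 + (n − 1)r]:
r_new = (1.93 × 0.85) / (1 + (1.93 − 1) × 0.85)
     = 1.6405 / 1.7905 = 0.9162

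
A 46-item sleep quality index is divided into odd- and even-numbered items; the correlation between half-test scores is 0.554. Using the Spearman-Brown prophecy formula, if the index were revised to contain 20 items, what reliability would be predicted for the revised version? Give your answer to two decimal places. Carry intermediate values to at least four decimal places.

Spearman-Brown correction (n = 2): r_full = 2·0.554/(1 + 0.554) = 0.7130
Then adjust to 20 items: n = 20/46 = 0.4348
r_new = n·r_full / (1 + (n − 1)·r_full) = 0.3100 / 0.5970 ≈ 0.5193

0.52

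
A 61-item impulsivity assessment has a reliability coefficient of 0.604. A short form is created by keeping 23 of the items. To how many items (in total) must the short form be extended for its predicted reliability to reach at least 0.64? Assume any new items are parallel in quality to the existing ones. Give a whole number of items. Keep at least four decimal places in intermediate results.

First, r for the 23-item form: n = 23/61 = 0.3770, so r_23 = 0.3770·0.604/(1 + (0.3770 − 1)·0.604) = 0.3651
Then solve for n' with r_old = 0.3651, r_target = 0.64: n' = 0.64(1 − 0.3651)/[0.3651(1 − 0.64)] = 3.0915
Total items = 3.0915 × 23 = 71.10, rounded up to 72.

72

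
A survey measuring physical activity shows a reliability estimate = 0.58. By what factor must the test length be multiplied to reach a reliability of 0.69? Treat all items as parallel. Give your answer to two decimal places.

1.61

Rearranging the Spearman-Brown formula for n,
n = r_target (1 − r_old) / [ r_old (1 − r_target) ]
n = [0.69 × 0.42] / [0.58 × 0.31]
n = 0.2898 / 0.1798 ≈ 1.6118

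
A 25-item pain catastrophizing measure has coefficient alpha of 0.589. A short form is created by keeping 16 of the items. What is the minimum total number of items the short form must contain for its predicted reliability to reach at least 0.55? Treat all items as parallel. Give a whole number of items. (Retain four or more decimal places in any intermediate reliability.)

Short-form reliability: n = 16/25 = 0.6400; r_16 = n·r/(1+(n−1)r) ≈ 0.4784
Then solve for n' with r_old = 0.4784, r_target = 0.55: n' = 0.55(1 − 0.4784)/[0.4784(1 − 0.55)] = 1.3326
Items = 1.3326 × 16 ≈ 21.32 → 22

22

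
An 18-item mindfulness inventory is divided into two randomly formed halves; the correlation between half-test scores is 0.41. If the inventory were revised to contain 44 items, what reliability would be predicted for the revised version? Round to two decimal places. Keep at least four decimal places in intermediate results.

0.77

Spearman-Brown correction (n = 2): r_full = 2·0.41/(1 + 0.41) = 0.5816
Then adjust to 44 items: n = 44/18 = 2.4444
r_new = n·r_full / (1 + (n − 1)·r_full) = 1.4217 / 1.8401 ≈ 0.7726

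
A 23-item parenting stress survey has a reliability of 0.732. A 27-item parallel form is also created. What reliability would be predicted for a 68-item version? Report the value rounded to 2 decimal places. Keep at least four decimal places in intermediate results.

Only the ratio of lengths matters: n = 68/23 = 2.9565
r_{68} = n·r / (1 + (n − 1)·r) = 2.1642 / 2.4322 ≈ 0.8898

0.89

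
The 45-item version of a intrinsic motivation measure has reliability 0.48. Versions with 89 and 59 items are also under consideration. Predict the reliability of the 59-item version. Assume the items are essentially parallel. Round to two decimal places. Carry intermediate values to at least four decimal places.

0.55

Only the ratio of lengths matters: n = 59/45 = 1.3111
r_{59} = n·r / (1 + (n − 1)·r) = 0.6293 / 1.1493 ≈ 0.5476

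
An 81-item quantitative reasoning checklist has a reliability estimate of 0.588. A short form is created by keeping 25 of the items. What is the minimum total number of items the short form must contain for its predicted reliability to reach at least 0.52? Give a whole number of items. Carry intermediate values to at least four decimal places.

62

First, r for the 25-item form: n = 25/81 = 0.3086, so r_25 = 0.3086·0.588/(1 + (0.3086 − 1)·0.588) = 0.3058
Length factor from the short form to reach 0.52: n' = 0.52(1 − 0.3058) / [0.3058(1 − 0.52)] ≈ 2.4593
Items = 2.4593 × 25 ≈ 61.48 → 62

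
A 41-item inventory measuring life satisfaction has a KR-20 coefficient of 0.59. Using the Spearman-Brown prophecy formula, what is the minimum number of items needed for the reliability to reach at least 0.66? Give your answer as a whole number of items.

n = [0.66 × 0.41] / [0.59 × 0.34]
  = 0.2706 / 0.2006 = 1.3490
So the test needs 1.3490 × 41 ≈ 55.31 items; rounding up, 56.

56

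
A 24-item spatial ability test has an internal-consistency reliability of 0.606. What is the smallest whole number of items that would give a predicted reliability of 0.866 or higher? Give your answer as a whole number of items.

101

Invert Spearman-Brown to solve for n:
n = r_target (1 − r_old) / [ r_old (1 − r_target) ]
n = 0.866(1 − 0.606) / [0.606(1 − 0.866)]
  = 0.341204 / 0.081204 = 4.2018
4.2018 × 24 = 100.84 → 101 items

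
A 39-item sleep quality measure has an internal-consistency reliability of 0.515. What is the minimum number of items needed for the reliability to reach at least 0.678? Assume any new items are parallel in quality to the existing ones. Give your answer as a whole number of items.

78

n = 0.678(1 − 0.515) / [0.515(1 − 0.678)]
n = 0.328830 / 0.165830 ≈ 1.9829
1.9829 × 39 = 77.33 → 78 items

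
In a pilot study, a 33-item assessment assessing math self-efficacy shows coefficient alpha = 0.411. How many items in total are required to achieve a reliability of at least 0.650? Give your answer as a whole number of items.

88

n = [0.650 × 0.589] / [0.411 × 0.350]
  = 0.382850 / 0.143850 = 2.6615
2.6615 × 33 = 87.83 → 88 items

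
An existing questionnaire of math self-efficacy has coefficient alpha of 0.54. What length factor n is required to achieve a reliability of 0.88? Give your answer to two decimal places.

6.25

n = [0.88 × 0.46] / [0.54 × 0.12]
n = 0.4048 / 0.0648 ≈ 6.2469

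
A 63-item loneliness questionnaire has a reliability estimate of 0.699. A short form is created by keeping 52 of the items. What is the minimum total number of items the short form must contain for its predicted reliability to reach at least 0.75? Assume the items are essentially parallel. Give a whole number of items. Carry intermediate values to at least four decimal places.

Short-form reliability: n = 52/63 = 0.8254; r_52 = n·r/(1+(n−1)r) ≈ 0.6572
Length factor from the short form to reach 0.75: n' = 0.75(1 − 0.6572) / [0.6572(1 − 0.75)] ≈ 1.5648
Total items = 1.5648 × 52 = 81.37, rounded up to 82.

82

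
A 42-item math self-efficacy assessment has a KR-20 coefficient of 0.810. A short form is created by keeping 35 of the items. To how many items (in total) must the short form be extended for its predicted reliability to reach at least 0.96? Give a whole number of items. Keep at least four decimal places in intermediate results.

237

Short-form reliability: n = 35/42 = 0.8333; r_35 = n·r/(1+(n−1)r) ≈ 0.7803
Length factor from the short form to reach 0.96: n' = 0.96(1 − 0.7803) / [0.7803(1 − 0.96)] ≈ 6.7574
Total items = 6.7574 × 35 = 236.51, rounded up to 237.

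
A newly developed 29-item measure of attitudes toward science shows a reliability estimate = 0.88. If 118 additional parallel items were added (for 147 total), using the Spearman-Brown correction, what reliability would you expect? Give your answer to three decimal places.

n = 147/29 = 5.069
Spearman-Brown: r_new = n·r / (1 + (n − 1)·r)
r_new = 5.069·0.88 / [1 + (5.069 − 1)·0.88]
     = 4.4607 / 4.5807 = 0.9738

0.974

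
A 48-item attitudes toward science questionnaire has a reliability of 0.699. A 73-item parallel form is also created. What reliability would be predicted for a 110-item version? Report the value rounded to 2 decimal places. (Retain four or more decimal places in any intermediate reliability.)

Only the ratio of lengths matters: n = 110/48 = 2.2917
r_{110} = n·r / (1 + (n − 1)·r) = 1.6019 / 1.9029 ≈ 0.8418

0.84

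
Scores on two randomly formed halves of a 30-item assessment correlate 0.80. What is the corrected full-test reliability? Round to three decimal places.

0.889

Apply the Spearman-Brown correction with n = 2:
r_full = 2(0.80) / (1 + 0.80)
       = 1.6000 / 1.8000 = 0.8889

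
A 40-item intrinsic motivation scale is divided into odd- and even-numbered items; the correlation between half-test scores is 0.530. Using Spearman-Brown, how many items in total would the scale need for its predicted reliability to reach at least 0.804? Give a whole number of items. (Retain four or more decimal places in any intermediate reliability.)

73

Corrected full-test reliability: r_full = 2 × 0.530 / (1 + 0.530) ≈ 0.6928
Solve Spearman-Brown for n: n = 0.804(1 − 0.6928) / [0.6928(1 − 0.804)] = 1.8189
Required items = 1.8189 × 40 = 72.76, so 73 items.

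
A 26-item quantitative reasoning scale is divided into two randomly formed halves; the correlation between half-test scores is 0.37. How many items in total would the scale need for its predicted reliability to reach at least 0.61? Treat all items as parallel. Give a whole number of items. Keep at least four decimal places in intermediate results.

r_full = 2(0.37)/(1 + 0.37) = 0.5401
n = r_tgt(1 − r_full) / [r_full(1 − r_tgt)] = 0.61 × 0.4599 / (0.5401 × 0.39) ≈ 1.3318
Items = 1.3318 × 26 ≈ 34.63 → 35

35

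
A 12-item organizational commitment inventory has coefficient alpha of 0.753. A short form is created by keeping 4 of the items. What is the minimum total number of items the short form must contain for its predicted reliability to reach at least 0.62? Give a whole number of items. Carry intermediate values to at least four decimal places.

7

Short-form reliability: n = 4/12 = 0.3333; r_4 = n·r/(1+(n−1)r) ≈ 0.5040
Then solve for n' with r_old = 0.5040, r_target = 0.62: n' = 0.62(1 − 0.5040)/[0.5040(1 − 0.62)] = 1.6057
Total items = 1.6057 × 4 = 6.42, rounded up to 7.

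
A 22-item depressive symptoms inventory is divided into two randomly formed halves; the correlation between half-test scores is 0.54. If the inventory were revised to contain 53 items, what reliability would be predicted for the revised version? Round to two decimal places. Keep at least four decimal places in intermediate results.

0.85

First correct the split-half correlation to full-test reliability: r_full = 2 × 0.54 / (1 + 0.54) ≈ 0.7013
Length factor from 22 to 53 items: n = 53/22 = 2.4091
r_new = n·r_full / (1 + (n − 1)·r_full) = 1.6895 / 1.9882 ≈ 0.8498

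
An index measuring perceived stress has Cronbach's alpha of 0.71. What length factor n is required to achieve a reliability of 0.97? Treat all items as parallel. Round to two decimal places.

13.21

n = [0.97 × 0.29] / [0.71 × 0.03]
  = 0.2813 / 0.0213 = 13.2066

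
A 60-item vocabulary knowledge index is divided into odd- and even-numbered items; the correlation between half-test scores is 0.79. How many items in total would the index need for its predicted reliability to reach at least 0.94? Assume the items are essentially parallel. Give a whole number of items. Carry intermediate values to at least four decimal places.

125

r_full = 2(0.79)/(1 + 0.79) = 0.8827
Solve Spearman-Brown for n: n = 0.94(1 − 0.8827) / [0.8827(1 − 0.94)] = 2.0819
Items = 2.0819 × 60 ≈ 124.91 → 125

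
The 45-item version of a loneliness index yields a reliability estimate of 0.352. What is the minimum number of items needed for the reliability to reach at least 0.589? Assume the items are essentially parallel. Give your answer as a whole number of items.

119

Spearman-Brown solved for the length factor n:
n = r*(1 − r) / [ r (1 − r*) ]
n = 0.589(1 − 0.352) / [0.352(1 − 0.589)]
  = 0.381672 / 0.144672 = 2.6382
So the test needs 2.6382 × 45 ≈ 118.72 items; rounding up, 119.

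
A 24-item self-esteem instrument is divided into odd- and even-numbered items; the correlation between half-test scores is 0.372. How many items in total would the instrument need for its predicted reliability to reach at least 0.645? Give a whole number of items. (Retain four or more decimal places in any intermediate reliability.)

Corrected full-test reliability: r_full = 2 × 0.372 / (1 + 0.372) ≈ 0.5423
n = r_tgt(1 − r_full) / [r_full(1 − r_tgt)] = 0.645 × 0.4577 / (0.5423 × 0.355) ≈ 1.5335
Required items = 1.5335 × 24 = 36.80, so 37 items.

37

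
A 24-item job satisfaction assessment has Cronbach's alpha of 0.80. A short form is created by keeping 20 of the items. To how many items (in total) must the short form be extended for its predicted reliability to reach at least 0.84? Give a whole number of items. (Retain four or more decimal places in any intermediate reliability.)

First, r for the 20-item form: n = 20/24 = 0.8333, so r_20 = 0.8333·0.80/(1 + (0.8333 − 1)·0.80) = 0.7692
Then solve for n' with r_old = 0.7692, r_target = 0.84: n' = 0.84(1 − 0.7692)/[0.7692(1 − 0.84)] = 1.5753
Total items = 1.5753 × 20 = 31.51, rounded up to 32.

32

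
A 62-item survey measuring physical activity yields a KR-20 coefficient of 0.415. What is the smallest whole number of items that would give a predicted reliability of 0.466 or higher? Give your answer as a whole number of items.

77

Invert Spearman-Brown to solve for n:
n = r_target (1 − r_old) / [ r_old (1 − r_target) ]
n = 0.466(1 − 0.415) / [0.415(1 − 0.466)]
  = 0.272610 / 0.221610 = 1.2301
So the test needs 1.2301 × 62 ≈ 76.27 items; rounding up, 77.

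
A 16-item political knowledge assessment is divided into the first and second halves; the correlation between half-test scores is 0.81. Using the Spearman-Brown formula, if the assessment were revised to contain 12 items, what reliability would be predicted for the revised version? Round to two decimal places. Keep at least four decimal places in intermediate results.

0.86

Full-test reliability from the split-half r: r_full = 2(0.81)/(1 + 0.81) = 0.8950
Then adjust to 12 items: n = 12/16 = 0.7500
r_new = n·r_full / (1 + (n − 1)·r_full) = 0.6713 / 0.7762 ≈ 0.8649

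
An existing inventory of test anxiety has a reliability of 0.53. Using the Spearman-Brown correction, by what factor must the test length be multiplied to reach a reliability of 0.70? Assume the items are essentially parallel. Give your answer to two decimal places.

2.07

n = 0.70 × (1 − 0.53) / [ 0.53 × (1 − 0.70) ]
n = 0.3290 / 0.1590 ≈ 2.0692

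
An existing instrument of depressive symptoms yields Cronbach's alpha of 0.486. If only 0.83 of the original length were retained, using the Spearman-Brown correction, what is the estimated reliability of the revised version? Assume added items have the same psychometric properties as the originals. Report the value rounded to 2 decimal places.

0.44

Spearman-Brown: r_new = n·r / (1 + (n − 1)·r)
r_new = 0.83·0.486 / [1 + (0.83 − 1)·0.486]
r_new = 0.4034 / 0.9174 ≈ 0.4397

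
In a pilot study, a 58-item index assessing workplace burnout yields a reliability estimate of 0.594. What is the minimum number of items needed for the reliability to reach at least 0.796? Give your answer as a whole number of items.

155

Invert Spearman-Brown to solve for n:
n = r_target (1 − r_old) / [ r_old (1 − r_target) ]
n = [0.796 × 0.406] / [0.594 × 0.204]
  = 0.323176 / 0.121176 = 2.6670
So the test needs 2.6670 × 58 ≈ 154.69 items; rounding up, 155.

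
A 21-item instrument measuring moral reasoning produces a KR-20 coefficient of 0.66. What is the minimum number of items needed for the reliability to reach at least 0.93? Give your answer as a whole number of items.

144

n = [0.93 × 0.34] / [0.66 × 0.07]
  = 0.3162 / 0.0462 = 6.8442
Items needed = n × 21 = 6.8442 × 21 ≈ 143.73 → round up to 144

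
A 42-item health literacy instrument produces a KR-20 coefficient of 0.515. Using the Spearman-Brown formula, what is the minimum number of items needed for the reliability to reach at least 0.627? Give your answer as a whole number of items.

n = 0.627 × (1 − 0.515) / [ 0.515 × (1 − 0.627) ]
  = 0.304095 / 0.192095 = 1.5830
Items needed = n × 42 = 1.5830 × 42 ≈ 66.49 → round up to 67

67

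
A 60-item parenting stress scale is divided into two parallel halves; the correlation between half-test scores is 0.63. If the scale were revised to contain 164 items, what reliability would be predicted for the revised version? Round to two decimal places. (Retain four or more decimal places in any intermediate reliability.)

0.90

Full-test reliability from the split-half r: r_full = 2(0.63)/(1 + 0.63) = 0.7730
Length factor from 60 to 164 items: n = 164/60 = 2.7333
r_new = n·r_full / (1 + (n − 1)·r_full) = 2.1128 / 2.3398 ≈ 0.9030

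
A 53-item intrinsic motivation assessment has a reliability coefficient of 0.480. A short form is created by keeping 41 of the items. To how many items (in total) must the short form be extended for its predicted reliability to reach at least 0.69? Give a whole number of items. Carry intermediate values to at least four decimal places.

Short-form reliability: n = 41/53 = 0.7736; r_41 = n·r/(1+(n−1)r) ≈ 0.4166
Then solve for n' with r_old = 0.4166, r_target = 0.69: n' = 0.69(1 − 0.4166)/[0.4166(1 − 0.69)] = 3.1170
Total items = 3.1170 × 41 = 127.80, rounded up to 128.

128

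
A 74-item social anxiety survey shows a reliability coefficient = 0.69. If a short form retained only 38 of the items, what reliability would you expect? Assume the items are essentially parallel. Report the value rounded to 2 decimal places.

n = 38/74 = 0.5135
Spearman-Brown: r_new = n·r / (1 + (n − 1)·r)
r_new = 0.5135·0.69 / [1 + (0.5135 − 1)·0.69]
r_new = 0.3543 / 0.6643 ≈ 0.5333

0.53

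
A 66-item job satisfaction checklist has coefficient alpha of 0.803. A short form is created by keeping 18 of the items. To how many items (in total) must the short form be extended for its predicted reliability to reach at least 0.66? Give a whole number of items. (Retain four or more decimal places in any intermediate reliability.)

First, r for the 18-item form: n = 18/66 = 0.2727, so r_18 = 0.2727·0.803/(1 + (0.2727 − 1)·0.803) = 0.5264
Length factor from the short form to reach 0.66: n' = 0.66(1 − 0.5264) / [0.5264(1 − 0.66)] ≈ 1.7465
Items = 1.7465 × 18 ≈ 31.44 → 32

32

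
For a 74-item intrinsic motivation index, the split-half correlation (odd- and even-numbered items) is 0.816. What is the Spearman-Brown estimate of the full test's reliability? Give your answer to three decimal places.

0.899

Each half is half the length of the full test, so the full test is n = 2 times a half.
r_full = 2r_hh / (1 + r_hh) = 2 × 0.816 / (1 + 0.816)
       = 1.6320 / 1.8160 = 0.8987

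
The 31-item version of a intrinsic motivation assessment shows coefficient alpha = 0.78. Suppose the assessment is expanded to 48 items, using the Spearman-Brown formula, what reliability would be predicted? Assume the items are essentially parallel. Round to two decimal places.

n = 48/31 = 1.5484
Spearman-Brown: r_new = n·r / (1 + (n − 1)·r)
r_new = (1.5484 × 0.78) / (1 + (1.5484 − 1) × 0.78)
     = 1.2078 / 1.4278 = 0.8459

0.85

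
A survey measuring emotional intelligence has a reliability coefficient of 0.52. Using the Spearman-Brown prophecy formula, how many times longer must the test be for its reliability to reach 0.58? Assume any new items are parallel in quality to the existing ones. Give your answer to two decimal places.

1.27

Rearranging the Spearman-Brown formula for n,
n = r*(1 − r) / [ r (1 − r*) ]
n = 0.58 × (1 − 0.52) / [ 0.52 × (1 − 0.58) ]
  = 0.2784 / 0.2184 = 1.2747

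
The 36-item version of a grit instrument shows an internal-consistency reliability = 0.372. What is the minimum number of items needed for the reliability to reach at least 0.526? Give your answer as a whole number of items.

68

Spearman-Brown solved for the length factor n:
n = r_target (1 − r_old) / [ r_old (1 − r_target) ]
n = 0.526 × (1 − 0.372) / [ 0.372 × (1 − 0.526) ]
n = 0.330328 / 0.176328 ≈ 1.8734
1.8734 × 36 = 67.44 → 68 items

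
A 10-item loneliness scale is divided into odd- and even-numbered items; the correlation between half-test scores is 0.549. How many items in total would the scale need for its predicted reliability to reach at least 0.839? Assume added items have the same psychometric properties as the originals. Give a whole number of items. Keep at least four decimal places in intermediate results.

22

r_full = 2(0.549)/(1 + 0.549) = 0.7088
n = r_tgt(1 − r_full) / [r_full(1 − r_tgt)] = 0.839 × 0.2912 / (0.7088 × 0.161) ≈ 2.1409
Required items = 2.1409 × 10 = 21.41, so 22 items.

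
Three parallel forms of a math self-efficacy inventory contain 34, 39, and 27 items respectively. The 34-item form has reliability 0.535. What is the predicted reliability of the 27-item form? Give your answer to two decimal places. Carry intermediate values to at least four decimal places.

0.48

The 39-item form is not needed; work directly from the 34-item form with n = 27/34 = 0.7941.
r_{27} = n·r / (1 + (n − 1)·r) = 0.4248 / 0.8898 ≈ 0.4774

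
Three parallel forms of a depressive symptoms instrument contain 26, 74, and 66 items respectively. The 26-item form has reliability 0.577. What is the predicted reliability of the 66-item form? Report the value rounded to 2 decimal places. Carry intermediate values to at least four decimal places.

0.78

The 74-item form is not needed; work directly from the 26-item form with n = 66/26 = 2.5385.
r_{66} = n·r / (1 + (n − 1)·r) = 1.4647 / 1.8877 ≈ 0.7759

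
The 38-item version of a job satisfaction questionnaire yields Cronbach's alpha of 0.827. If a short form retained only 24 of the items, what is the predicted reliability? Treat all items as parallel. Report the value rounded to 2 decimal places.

0.75

n = 24/38 = 0.6316
r_new = 0.6316·0.827 / [1 + (0.6316 − 1)·0.827]
     = 0.5223 / 0.6953 = 0.7512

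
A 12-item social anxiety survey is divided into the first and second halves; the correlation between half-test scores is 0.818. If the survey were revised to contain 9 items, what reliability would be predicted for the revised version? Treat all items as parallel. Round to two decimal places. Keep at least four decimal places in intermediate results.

0.87

Spearman-Brown correction (n = 2): r_full = 2·0.818/(1 + 0.818) = 0.8999
Then adjust to 9 items: n = 9/12 = 0.7500
r_new = n·r_full / (1 + (n − 1)·r_full) = 0.6749 / 0.7750 ≈ 0.8708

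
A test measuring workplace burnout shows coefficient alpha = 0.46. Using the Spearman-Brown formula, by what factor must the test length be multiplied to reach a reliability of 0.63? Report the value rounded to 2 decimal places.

Invert Spearman-Brown to solve for n:
n = r_target (1 − r_old) / [ r_old (1 − r_target) ]
n = 0.63 × (1 − 0.46) / [ 0.46 × (1 − 0.63) ]
n = 0.3402 / 0.1702 ≈ 1.9988

2.00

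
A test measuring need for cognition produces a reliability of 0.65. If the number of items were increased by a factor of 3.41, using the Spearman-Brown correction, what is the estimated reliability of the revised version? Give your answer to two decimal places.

0.86

By Spearman-Brown, r_new = n r / (1 + (n − 1) r).
r_new = 3.41·0.65 / [1 + (3.41 − 1)·0.65]
     = 2.2165 / 2.5665 = 0.8636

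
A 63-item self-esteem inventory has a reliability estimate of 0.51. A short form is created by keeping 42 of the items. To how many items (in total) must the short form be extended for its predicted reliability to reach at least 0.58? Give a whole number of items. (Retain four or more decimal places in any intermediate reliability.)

Short-form reliability: n = 42/63 = 0.6667; r_42 = n·r/(1+(n−1)r) ≈ 0.4097
Length factor from the short form to reach 0.58: n' = 0.58(1 − 0.4097) / [0.4097(1 − 0.58)] ≈ 1.9897
Total items = 1.9897 × 42 = 83.57, rounded up to 84.

84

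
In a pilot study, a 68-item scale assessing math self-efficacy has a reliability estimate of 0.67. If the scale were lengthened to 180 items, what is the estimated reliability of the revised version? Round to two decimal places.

0.84

n = 180/68 = 2.6471
Spearman-Brown: r_new = n·r / (1 + (n − 1)·r)
r_new = (2.6471 × 0.67) / (1 + (2.6471 − 1) × 0.67)
r_new = 1.7736 / 2.1036 ≈ 0.8431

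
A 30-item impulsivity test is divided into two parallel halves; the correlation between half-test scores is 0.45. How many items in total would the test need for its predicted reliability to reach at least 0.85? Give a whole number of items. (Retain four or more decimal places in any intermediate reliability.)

104

Corrected full-test reliability: r_full = 2 × 0.45 / (1 + 0.45) ≈ 0.6207
Solve Spearman-Brown for n: n = 0.85(1 − 0.6207) / [0.6207(1 − 0.85)] = 3.4628
Required items = 3.4628 × 30 = 103.88, so 104 items.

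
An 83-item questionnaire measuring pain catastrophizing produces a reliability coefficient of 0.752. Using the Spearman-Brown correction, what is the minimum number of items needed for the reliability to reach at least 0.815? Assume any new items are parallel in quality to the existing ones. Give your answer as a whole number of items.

Spearman-Brown solved for the length factor n:
n = r*(1 − r) / [ r (1 − r*) ]
n = 0.815(1 − 0.752) / [0.752(1 − 0.815)]
  = 0.202120 / 0.139120 = 1.4528
So the test needs 1.4528 × 83 ≈ 120.58 items; rounding up, 121.

121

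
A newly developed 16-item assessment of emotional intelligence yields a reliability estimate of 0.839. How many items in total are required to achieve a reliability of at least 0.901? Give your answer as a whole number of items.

n = 0.901 × (1 − 0.839) / [ 0.839 × (1 − 0.901) ]
n = 0.145061 / 0.083061 ≈ 1.7464
1.7464 × 16 = 27.94 → 28 items

28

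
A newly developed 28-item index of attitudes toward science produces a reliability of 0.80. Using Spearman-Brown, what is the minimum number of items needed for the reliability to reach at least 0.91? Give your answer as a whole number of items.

71

n = 0.91(1 − 0.80) / [0.80(1 − 0.91)]
  = 0.1820 / 0.0720 = 2.5278
2.5278 × 28 = 70.78 → 71 items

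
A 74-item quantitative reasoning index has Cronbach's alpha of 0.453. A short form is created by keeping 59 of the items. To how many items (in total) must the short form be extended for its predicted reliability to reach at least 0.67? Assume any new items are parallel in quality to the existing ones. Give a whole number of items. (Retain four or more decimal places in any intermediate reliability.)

First, r for the 59-item form: n = 59/74 = 0.7973, so r_59 = 0.7973·0.453/(1 + (0.7973 − 1)·0.453) = 0.3977
Then solve for n' with r_old = 0.3977, r_target = 0.67: n' = 0.67(1 − 0.3977)/[0.3977(1 − 0.67)] = 3.0748
Total items = 3.0748 × 59 = 181.41, rounded up to 182.

182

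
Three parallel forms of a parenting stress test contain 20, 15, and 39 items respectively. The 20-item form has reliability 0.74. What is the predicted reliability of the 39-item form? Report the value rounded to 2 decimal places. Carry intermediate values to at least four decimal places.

Only the ratio of lengths matters: n = 39/20 = 1.9500
r_{39} = n·r / (1 + (n − 1)·r) = 1.4430 / 1.7030 ≈ 0.8473

0.85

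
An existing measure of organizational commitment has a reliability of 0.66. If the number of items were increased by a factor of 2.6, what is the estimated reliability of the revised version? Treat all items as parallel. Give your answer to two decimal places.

0.83

Spearman-Brown: r_new = n·r / (1 + (n − 1)·r)
r_new = (2.6 × 0.66) / (1 + (2.6 − 1) × 0.66)
     = 1.7160 / 2.0560 = 0.8346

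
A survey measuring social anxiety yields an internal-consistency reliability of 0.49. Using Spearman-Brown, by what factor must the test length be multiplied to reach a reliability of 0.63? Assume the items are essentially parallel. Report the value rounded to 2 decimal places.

1.77

n = [0.63 × 0.51] / [0.49 × 0.37]
  = 0.3213 / 0.1813 = 1.7722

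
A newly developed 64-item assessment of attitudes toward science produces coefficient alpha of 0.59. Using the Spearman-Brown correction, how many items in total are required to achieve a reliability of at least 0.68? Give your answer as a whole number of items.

n = [0.68 × 0.41] / [0.59 × 0.32]
n = 0.2788 / 0.1888 ≈ 1.4767
Items needed = n × 64 = 1.4767 × 64 ≈ 94.51 → round up to 95

95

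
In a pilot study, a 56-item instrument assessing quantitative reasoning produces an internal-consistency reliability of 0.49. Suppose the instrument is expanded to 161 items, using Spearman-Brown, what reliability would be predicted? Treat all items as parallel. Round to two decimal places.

The new length is 161/56 = 2.875 times the old.
By Spearman-Brown, r_new = n r / (1 + (n − 1) r).
r_new = 2.875·0.49 / [1 + (2.875 − 1)·0.49]
r_new = 1.4087 / 1.9187 ≈ 0.7342

0.73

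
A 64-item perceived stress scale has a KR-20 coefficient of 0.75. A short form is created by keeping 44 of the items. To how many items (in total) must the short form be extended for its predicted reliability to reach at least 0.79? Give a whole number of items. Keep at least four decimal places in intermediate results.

81

First, r for the 44-item form: n = 44/64 = 0.6875, so r_44 = 0.6875·0.75/(1 + (0.6875 − 1)·0.75) = 0.6735
Then solve for n' with r_old = 0.6735, r_target = 0.79: n' = 0.79(1 − 0.6735)/[0.6735(1 − 0.79)] = 1.8237
Total items = 1.8237 × 44 = 80.24, rounded up to 81.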